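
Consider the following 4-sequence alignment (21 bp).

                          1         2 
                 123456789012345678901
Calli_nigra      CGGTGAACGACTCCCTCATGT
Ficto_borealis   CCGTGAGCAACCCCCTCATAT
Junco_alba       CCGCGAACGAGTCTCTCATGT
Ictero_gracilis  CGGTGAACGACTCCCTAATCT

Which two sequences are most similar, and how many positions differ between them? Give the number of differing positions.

2

Pairwise Hamming distances:
  Calli_nigra vs Ficto_borealis: 5
  Calli_nigra vs Junco_alba: 4
  Calli_nigra vs Ictero_gracilis: 2
  Ficto_borealis vs Junco_alba: 7
  Ficto_borealis vs Ictero_gracilis: 6
  Junco_alba vs Ictero_gracilis: 6
The smallest is 2, between Calli_nigra and Ictero_gracilis.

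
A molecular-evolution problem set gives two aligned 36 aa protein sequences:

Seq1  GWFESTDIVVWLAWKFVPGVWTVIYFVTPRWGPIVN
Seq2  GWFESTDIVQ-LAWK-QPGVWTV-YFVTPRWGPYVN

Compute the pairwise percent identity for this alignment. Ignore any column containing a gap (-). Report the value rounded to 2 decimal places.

Excluding the 3 gap columns leaves 33 comparable sites.
The sequences differ at positions 10 (V/Q), 17 (V/Q), 34 (I/Y).
30 of the 33 comparable sites match, so the percent identity is 30/33 × 100 = 90.91%.

90.91%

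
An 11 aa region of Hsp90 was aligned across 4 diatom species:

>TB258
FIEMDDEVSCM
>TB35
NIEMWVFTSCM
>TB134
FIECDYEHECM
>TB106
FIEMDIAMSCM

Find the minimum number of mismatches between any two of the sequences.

Pairwise Hamming distances:
  TB258 vs TB35: 5
  TB258 vs TB134: 4
  TB258 vs TB106: 3
  TB35 vs TB134: 7
  TB35 vs TB106: 5
  TB134 vs TB106: 5
The smallest is 3, between TB258 and TB106.

3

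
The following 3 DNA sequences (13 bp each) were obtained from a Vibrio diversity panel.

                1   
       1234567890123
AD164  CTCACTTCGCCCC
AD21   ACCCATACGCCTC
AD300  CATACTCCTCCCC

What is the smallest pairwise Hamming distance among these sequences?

4

Pairwise Hamming distances:
  AD164 vs AD21: 6
  AD164 vs AD300: 4
  AD21 vs AD300: 8
The smallest is 4, between AD164 and AD300.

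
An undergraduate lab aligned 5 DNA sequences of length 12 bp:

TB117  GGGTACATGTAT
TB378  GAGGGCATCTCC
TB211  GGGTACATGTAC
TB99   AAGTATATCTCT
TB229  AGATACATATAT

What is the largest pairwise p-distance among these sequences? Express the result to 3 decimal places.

0.667

Pairwise Hamming distances:
  TB117 vs TB378: 6
  TB117 vs TB211: 1
  TB117 vs TB99: 5
  TB117 vs TB229: 3
  TB378 vs TB211: 5
  TB378 vs TB99: 5
  TB378 vs TB229: 8
  TB211 vs TB99: 6
  TB211 vs TB229: 4
  TB99 vs TB229: 5
The largest is 8 mismatches, between TB378 and TB229; p = 8/12 = 0.667.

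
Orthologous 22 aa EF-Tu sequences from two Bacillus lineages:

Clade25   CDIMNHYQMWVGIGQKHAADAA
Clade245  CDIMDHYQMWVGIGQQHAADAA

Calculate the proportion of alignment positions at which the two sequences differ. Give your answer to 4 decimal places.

0.0909

Differing sites — 5:N/D; 16:K/Q.
There are 2 differences over 22 sites, so p = 2/22 = 0.0909.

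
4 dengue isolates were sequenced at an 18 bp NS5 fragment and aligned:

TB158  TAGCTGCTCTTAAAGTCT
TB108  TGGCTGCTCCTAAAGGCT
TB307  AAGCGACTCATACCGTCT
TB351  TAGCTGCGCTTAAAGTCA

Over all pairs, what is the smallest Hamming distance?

2

Pairwise Hamming distances:
  TB158 vs TB108: 3
  TB158 vs TB307: 6
  TB158 vs TB351: 2
  TB108 vs TB307: 8
  TB108 vs TB351: 5
  TB307 vs TB351: 8
The smallest is 2, between TB158 and TB351.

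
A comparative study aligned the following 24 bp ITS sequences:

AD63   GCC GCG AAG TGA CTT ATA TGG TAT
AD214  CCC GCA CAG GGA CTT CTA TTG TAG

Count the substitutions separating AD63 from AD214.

7

The sequences differ at positions 1 (G/C), 6 (G/A), 7 (A/C), 10 (T/G), 16 (A/C), 20 (G/T), 24 (T/G).
That gives 7 mismatches out of 24 aligned sites, so the Hamming distance is 7.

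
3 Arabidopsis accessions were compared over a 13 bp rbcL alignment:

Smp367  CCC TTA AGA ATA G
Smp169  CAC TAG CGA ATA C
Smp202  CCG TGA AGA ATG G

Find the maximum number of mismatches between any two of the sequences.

7

Pairwise Hamming distances:
  Smp367 vs Smp169: 5
  Smp367 vs Smp202: 3
  Smp169 vs Smp202: 7
The largest is 7, between Smp169 and Smp202.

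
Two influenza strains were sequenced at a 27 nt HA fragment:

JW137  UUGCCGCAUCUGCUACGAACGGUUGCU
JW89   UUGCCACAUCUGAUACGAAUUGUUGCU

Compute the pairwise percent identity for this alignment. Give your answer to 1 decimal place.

85.2%

Differing sites — 6:G/A; 13:C/A; 20:C/U; 21:G/U.
23 of the 27 sites match, so the percent identity is 23/27 × 100 = 85.2%.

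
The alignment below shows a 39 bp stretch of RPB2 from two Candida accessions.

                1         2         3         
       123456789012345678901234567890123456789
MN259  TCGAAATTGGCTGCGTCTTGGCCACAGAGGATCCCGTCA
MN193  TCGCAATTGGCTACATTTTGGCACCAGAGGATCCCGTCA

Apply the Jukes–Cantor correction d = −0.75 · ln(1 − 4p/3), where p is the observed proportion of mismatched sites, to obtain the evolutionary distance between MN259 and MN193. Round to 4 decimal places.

Differing sites — 4:A/C; 13:G/A; 15:G/A; 17:C/T; 23:C/A; 24:A/C.
p = 6/39 = 0.153846.
d = −0.75 · ln(1 − (4/3)·0.153846) = −0.75 · ln(0.794872) = −0.75 · (-0.229574) = 0.1722.

0.1722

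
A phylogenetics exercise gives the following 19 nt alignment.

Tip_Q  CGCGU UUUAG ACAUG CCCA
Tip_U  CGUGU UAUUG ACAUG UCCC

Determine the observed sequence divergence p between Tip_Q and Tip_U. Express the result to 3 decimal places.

Mismatches occur at site 3 (C→U), site 7 (U→A), site 9 (A→U), site 16 (C→U), site 19 (A→C).
There are 5 differences over 19 sites, so p = 5/19 = 0.263.

0.263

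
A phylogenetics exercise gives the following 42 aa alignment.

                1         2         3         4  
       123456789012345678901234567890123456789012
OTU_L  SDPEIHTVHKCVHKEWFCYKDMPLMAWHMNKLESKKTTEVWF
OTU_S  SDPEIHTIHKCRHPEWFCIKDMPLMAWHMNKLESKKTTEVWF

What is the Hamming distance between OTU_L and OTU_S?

4

Differing sites — 8:V/I; 12:V/R; 14:K/P; 19:Y/I.
That gives 4 mismatches out of 42 aligned sites, so the Hamming distance is 4.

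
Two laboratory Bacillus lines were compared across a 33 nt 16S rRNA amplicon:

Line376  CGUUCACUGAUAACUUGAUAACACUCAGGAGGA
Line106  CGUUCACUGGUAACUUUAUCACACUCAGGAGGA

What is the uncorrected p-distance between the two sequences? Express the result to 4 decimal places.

0.0909

Mismatches occur at site 10 (A/G), site 17 (G/U), site 20 (A/C).
There are 3 differences over 33 sites, so p = 3/33 = 0.0909.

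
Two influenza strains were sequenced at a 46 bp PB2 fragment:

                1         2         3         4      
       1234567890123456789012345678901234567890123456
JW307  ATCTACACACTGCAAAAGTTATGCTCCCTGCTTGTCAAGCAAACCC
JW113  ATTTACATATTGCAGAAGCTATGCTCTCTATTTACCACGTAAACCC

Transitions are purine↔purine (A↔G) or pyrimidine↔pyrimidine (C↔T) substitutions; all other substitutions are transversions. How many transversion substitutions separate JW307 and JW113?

Differing sites — 3:C/T (Ti); 8:C/T (Ti); 10:C/T (Ti); 15:A/G (Ti); 19:T/C (Ti); 27:C/T (Ti); 30:G/A (Ti); 31:C/T (Ti); 34:G/A (Ti); 35:T/C (Ti); 38:A/C (Tv); 40:C/T (Ti).
Of the 12 differences, 11 transitions and 1 transversion, so the answer is 1.

1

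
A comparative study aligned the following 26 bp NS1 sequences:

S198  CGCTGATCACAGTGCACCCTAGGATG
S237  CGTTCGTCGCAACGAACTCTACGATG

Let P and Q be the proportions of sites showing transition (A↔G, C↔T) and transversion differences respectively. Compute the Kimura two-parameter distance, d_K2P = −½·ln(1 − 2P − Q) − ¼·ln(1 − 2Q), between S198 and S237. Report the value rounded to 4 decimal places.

0.4957

The sequences differ at positions 3 (C/T, transition), 5 (G/C, transversion), 6 (A/G, transition), 9 (A/G, transition), 12 (G/A, transition), 13 (T/C, transition), 15 (C/A, transversion), 18 (C/T, transition), 22 (G/C, transversion).
Of the 9 differences, 6 transitions and 3 transversions over 26 sites: P = 6/26 = 0.230769, Q = 3/26 = 0.115385.
d = −0.5·ln(0.423077) − 0.25·ln(0.769230) = −0.5·(-0.860201) − 0.25·(-0.262365) = 0.4957.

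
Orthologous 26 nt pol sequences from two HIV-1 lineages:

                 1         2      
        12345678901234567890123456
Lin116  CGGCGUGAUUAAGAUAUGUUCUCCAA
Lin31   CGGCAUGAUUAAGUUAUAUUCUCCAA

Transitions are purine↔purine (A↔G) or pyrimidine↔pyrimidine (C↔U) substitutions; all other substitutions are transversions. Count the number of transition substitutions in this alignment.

Differing sites — 5:G/A (Ti); 14:A/U (Tv); 18:G/A (Ti).
Of the 3 differences, 2 transitions and 1 transversion, so the answer is 2.

2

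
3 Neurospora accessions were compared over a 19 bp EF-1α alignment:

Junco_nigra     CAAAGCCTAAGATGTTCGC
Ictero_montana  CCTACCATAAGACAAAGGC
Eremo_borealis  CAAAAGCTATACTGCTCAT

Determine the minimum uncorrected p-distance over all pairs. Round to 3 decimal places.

Pairwise Hamming distances:
  Junco_nigra vs Ictero_montana: 9
  Junco_nigra vs Eremo_borealis: 8
  Ictero_montana vs Eremo_borealis: 15
The smallest is 8 mismatches, between Junco_nigra and Eremo_borealis; p = 8/19 = 0.421.

0.421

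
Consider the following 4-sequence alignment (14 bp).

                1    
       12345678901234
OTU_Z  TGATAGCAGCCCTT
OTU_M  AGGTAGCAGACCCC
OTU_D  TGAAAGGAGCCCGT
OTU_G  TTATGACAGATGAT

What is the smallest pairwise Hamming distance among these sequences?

Pairwise Hamming distances:
  OTU_Z vs OTU_M: 5
  OTU_Z vs OTU_D: 3
  OTU_Z vs OTU_G: 7
  OTU_M vs OTU_D: 7
  OTU_M vs OTU_G: 9
  OTU_D vs OTU_G: 9
The smallest is 3, between OTU_Z and OTU_D.

3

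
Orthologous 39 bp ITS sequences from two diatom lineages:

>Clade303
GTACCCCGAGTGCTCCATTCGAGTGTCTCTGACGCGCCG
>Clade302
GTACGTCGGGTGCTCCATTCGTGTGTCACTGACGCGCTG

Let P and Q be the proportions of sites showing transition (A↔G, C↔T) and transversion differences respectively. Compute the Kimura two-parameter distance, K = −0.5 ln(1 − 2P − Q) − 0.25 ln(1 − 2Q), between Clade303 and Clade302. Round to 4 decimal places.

Mismatches occur at site 5 (C→G, transversion), site 6 (C→T, transition), site 9 (A→G, transition), site 22 (A→T, transversion), site 28 (T→A, transversion), site 38 (C→T, transition).
Of the 6 differences, 3 transitions and 3 transversions over 39 sites: P = 3/39 = 0.076923, Q = 3/39 = 0.076923.
d = −0.5·ln(0.769231) − 0.25·ln(0.846154) = −0.5·(-0.262364) − 0.25·(-0.167054) = 0.1729.

0.1729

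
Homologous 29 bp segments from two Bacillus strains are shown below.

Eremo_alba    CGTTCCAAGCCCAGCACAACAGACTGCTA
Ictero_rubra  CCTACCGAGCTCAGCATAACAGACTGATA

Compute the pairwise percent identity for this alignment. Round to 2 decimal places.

79.31%

Mismatches occur at site 2 (G/C), site 4 (T/A), site 7 (A/G), site 11 (C/T), site 17 (C/T), site 27 (C/A).
23 of the 29 sites match, so the percent identity is 23/29 × 100 = 79.31%.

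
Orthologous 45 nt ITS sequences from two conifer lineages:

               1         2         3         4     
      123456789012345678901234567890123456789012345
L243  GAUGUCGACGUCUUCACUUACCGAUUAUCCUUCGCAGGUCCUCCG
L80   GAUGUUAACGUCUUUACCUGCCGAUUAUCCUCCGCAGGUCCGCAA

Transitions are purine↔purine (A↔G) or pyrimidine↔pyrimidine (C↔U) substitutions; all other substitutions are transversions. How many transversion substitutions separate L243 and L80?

Mismatches occur at site 6 (C→U, transition), site 7 (G→A, transition), site 15 (C→U, transition), site 18 (U→C, transition), site 20 (A→G, transition), site 32 (U→C, transition), site 42 (U→G, transversion), site 44 (C→A, transversion), site 45 (G→A, transition).
Of the 9 differences, 7 transitions and 2 transversions, so the answer is 2.

2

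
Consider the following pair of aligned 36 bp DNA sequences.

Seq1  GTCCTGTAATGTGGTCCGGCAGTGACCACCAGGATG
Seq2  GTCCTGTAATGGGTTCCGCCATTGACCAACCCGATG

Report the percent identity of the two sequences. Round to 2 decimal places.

80.56%

The sequences differ at positions 12 (T/G), 14 (G/T), 19 (G/C), 22 (G/T), 29 (C/A), 31 (A/C), 32 (G/C).
29 of the 36 sites match, so the percent identity is 29/36 × 100 = 80.56%.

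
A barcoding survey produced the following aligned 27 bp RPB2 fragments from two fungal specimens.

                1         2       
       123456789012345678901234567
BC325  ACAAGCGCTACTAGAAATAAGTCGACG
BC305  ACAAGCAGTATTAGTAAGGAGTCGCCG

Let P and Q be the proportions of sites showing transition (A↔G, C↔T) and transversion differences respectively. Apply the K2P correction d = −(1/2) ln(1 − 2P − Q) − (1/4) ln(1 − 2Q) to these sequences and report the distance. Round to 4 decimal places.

0.3192

The sequences differ at positions 7 (G/A, transition), 8 (C/G, transversion), 11 (C/T, transition), 15 (A/T, transversion), 18 (T/G, transversion), 19 (A/G, transition), 25 (A/C, transversion).
Of the 7 differences, 3 transitions and 4 transversions over 27 sites: P = 3/27 = 0.111111, Q = 4/27 = 0.148148.
d = −0.5·ln(0.629630) − 0.25·ln(0.703704) = −0.5·(-0.462623) − 0.25·(-0.351397) = 0.3192.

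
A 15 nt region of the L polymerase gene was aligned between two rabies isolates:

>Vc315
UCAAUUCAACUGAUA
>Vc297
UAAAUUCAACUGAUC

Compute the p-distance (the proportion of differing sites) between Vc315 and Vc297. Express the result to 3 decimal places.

0.133

Differing sites — 2:C/A; 15:A/C.
There are 2 differences over 15 sites, so p = 2/15 = 0.133.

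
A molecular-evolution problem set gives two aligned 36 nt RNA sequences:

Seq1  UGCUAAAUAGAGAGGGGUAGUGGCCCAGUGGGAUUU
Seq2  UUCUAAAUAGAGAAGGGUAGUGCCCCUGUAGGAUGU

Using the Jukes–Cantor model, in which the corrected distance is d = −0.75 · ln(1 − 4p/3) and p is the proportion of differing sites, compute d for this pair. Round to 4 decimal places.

The sequences differ at positions 2 (G/U), 14 (G/A), 23 (G/C), 27 (A/U), 30 (G/A), 35 (U/G).
p = 6/36 = 0.166667.
d = −0.75 · ln(1 − (4/3)·0.166667) = −0.75 · ln(0.777777) = −0.75 · (-0.251315) = 0.1885.

0.1885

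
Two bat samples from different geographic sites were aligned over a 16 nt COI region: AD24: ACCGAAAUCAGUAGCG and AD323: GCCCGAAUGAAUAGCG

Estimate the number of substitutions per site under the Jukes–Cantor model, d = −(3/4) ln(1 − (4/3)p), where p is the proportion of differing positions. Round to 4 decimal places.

The sequences differ at positions 1 (A/G), 4 (G/C), 5 (A/G), 9 (C/G), 11 (G/A).
p = 5/16 = 0.312500.
d = −0.75 · ln(1 − (4/3)·0.312500) = −0.75 · ln(0.583333) = −0.75 · (-0.538997) = 0.4042.

0.4042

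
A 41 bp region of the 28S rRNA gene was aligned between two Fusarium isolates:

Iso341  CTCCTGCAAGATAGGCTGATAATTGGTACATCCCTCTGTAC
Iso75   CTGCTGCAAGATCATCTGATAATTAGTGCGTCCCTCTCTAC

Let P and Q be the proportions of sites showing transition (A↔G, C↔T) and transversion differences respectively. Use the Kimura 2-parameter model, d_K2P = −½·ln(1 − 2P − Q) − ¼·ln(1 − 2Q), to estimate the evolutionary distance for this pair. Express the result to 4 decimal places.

0.2274

Differing sites — 3:C/G (Tv); 13:A/C (Tv); 14:G/A (Ti); 15:G/T (Tv); 25:G/A (Ti); 28:A/G (Ti); 30:A/G (Ti); 38:G/C (Tv).
Of the 8 differences, 4 transitions and 4 transversions over 41 sites: P = 4/41 = 0.097561, Q = 4/41 = 0.097561.
d = −0.5·ln(0.707317) − 0.25·ln(0.804878) = −0.5·(-0.346276) − 0.25·(-0.217065) = 0.2274.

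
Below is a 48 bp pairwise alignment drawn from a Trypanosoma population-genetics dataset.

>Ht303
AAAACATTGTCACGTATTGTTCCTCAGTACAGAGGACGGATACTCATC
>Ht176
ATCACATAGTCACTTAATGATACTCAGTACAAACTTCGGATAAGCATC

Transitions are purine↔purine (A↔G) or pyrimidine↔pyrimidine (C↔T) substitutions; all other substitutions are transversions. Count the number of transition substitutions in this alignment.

1

The sequences differ at positions 2 (A/T, transversion), 3 (A/C, transversion), 8 (T/A, transversion), 14 (G/T, transversion), 17 (T/A, transversion), 20 (T/A, transversion), 22 (C/A, transversion), 32 (G/A, transition), 34 (G/C, transversion), 35 (G/T, transversion), 36 (A/T, transversion), 43 (C/A, transversion), 44 (T/G, transversion).
Of the 13 differences, 1 transition and 12 transversions, so the answer is 1.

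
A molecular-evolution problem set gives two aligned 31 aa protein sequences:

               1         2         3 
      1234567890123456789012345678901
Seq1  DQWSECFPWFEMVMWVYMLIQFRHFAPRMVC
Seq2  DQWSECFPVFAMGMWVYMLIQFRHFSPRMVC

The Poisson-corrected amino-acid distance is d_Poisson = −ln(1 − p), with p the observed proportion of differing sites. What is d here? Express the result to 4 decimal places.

Mismatches occur at site 9 (W↔V), site 11 (E↔A), site 13 (V↔G), site 26 (A↔S).
p = 4/31 = 0.129032.
d = −ln(1 − 0.129032) = −ln(0.870968) = 0.1382.

0.1382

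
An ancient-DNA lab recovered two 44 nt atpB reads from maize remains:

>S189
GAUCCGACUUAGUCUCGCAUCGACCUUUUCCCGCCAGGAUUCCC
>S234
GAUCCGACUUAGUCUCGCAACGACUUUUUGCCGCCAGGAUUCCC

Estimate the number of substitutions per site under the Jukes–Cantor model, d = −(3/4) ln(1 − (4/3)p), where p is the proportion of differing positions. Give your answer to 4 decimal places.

The sequences differ at positions 20 (U/A), 25 (C/U), 30 (C/G).
p = 3/44 = 0.068182.
d = −0.75 · ln(1 − (4/3)·0.068182) = −0.75 · ln(0.909091) = −0.75 · (-0.095310) = 0.0715.

0.0715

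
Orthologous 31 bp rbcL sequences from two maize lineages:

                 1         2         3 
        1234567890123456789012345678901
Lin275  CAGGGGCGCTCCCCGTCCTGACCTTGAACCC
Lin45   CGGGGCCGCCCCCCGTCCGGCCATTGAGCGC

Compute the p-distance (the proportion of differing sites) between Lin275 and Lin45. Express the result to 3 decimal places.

0.258

Differing sites — 2:A/G; 6:G/C; 10:T/C; 19:T/G; 21:A/C; 23:C/A; 28:A/G; 30:C/G.
There are 8 differences over 31 sites, so p = 8/31 = 0.258.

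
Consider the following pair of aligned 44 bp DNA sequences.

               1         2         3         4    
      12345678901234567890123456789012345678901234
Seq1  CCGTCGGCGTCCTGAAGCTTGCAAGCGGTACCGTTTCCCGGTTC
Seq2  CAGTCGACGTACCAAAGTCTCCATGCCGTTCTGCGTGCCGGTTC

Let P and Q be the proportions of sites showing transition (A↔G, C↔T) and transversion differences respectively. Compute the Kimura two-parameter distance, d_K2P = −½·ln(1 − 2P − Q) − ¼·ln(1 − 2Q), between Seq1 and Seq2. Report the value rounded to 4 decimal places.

0.4596

The sequences differ at positions 2 (C/A, transversion), 7 (G/A, transition), 11 (C/A, transversion), 13 (T/C, transition), 14 (G/A, transition), 18 (C/T, transition), 19 (T/C, transition), 21 (G/C, transversion), 24 (A/T, transversion), 27 (G/C, transversion), 30 (A/T, transversion), 32 (C/T, transition), 34 (T/C, transition), 35 (T/G, transversion), 37 (C/G, transversion).
Of the 15 differences, 7 transitions and 8 transversions over 44 sites: P = 7/44 = 0.159091, Q = 8/44 = 0.181818.
d = −0.5·ln(0.500000) − 0.25·ln(0.636364) = −0.5·(-0.693147) − 0.25·(-0.451985) = 0.4596.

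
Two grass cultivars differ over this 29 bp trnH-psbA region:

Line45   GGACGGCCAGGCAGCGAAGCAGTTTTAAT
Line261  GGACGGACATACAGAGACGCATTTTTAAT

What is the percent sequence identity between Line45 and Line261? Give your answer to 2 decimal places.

The sequences differ at positions 7 (C/A), 10 (G/T), 11 (G/A), 15 (C/A), 18 (A/C), 22 (G/T).
23 of the 29 sites match, so the percent identity is 23/29 × 100 = 79.31%.

79.31%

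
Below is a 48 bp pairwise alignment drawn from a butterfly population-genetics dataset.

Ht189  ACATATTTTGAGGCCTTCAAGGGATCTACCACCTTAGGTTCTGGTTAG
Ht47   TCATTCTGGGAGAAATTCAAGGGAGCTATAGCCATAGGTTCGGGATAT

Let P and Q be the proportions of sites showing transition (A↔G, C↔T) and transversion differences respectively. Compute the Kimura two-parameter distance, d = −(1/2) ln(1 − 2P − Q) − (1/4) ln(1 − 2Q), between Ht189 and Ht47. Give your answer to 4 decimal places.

0.4428

Mismatches occur at site 1 (A/T, transversion), site 5 (A/T, transversion), site 6 (T/C, transition), site 8 (T/G, transversion), site 9 (T/G, transversion), site 13 (G/A, transition), site 14 (C/A, transversion), site 15 (C/A, transversion), site 25 (T/G, transversion), site 29 (C/T, transition), site 30 (C/A, transversion), site 31 (A/G, transition), site 34 (T/A, transversion), site 42 (T/G, transversion), site 45 (T/A, transversion), site 48 (G/T, transversion).
Of the 16 differences, 4 transitions and 12 transversions over 48 sites: P = 4/48 = 0.083333, Q = 12/48 = 0.250000.
d = −0.5·ln(0.583334) − 0.25·ln(0.500000) = −0.5·(-0.538995) − 0.25·(-0.693147) = 0.4428.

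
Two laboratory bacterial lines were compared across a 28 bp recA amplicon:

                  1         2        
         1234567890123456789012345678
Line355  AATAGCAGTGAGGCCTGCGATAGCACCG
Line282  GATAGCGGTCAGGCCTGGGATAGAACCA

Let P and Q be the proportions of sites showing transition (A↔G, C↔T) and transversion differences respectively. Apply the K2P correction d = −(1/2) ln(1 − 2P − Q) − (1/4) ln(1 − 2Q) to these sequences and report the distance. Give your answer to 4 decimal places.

The sequences differ at positions 1 (A/G, transition), 7 (A/G, transition), 10 (G/C, transversion), 18 (C/G, transversion), 24 (C/A, transversion), 28 (G/A, transition).
Of the 6 differences, 3 transitions and 3 transversions over 28 sites: P = 3/28 = 0.107143, Q = 3/28 = 0.107143.
d = −0.5·ln(0.678571) − 0.25·ln(0.785714) = −0.5·(-0.387766) − 0.25·(-0.241162) = 0.2542.

0.2542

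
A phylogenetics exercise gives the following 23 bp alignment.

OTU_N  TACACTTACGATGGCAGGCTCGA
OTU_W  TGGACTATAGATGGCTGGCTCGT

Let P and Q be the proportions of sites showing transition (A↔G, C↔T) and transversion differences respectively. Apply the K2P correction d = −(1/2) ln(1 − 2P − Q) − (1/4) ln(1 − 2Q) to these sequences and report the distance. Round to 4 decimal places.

The sequences differ at positions 2 (A/G, transition), 3 (C/G, transversion), 7 (T/A, transversion), 8 (A/T, transversion), 9 (C/A, transversion), 16 (A/T, transversion), 23 (A/T, transversion).
Of the 7 differences, 1 transition and 6 transversions over 23 sites: P = 1/23 = 0.043478, Q = 6/23 = 0.260870.
d = −0.5·ln(0.652174) − 0.25·ln(0.478260) = −0.5·(-0.427444) − 0.25·(-0.737601) = 0.3981.

0.3981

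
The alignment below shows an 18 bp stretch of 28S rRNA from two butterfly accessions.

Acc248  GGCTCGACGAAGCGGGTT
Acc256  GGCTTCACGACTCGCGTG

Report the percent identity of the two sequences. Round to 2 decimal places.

The sequences differ at positions 5 (C/T), 6 (G/C), 11 (A/C), 12 (G/T), 15 (G/C), 18 (T/G).
12 of the 18 sites match, so the percent identity is 12/18 × 100 = 66.67%.

66.67%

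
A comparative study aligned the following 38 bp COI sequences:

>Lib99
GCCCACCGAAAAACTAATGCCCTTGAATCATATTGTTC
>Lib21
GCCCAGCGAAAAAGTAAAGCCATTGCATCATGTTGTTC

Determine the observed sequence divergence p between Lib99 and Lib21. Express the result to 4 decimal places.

0.1579

Differing sites — 6:C/G; 14:C/G; 18:T/A; 22:C/A; 26:A/C; 32:A/G.
There are 6 differences over 38 sites, so p = 6/38 = 0.1579.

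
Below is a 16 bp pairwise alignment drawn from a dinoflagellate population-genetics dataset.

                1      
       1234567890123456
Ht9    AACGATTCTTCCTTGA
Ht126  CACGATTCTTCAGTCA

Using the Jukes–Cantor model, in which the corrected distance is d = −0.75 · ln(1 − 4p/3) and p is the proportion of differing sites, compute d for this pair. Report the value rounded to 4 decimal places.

0.3041

Mismatches occur at site 1 (A↔C), site 12 (C↔A), site 13 (T↔G), site 15 (G↔C).
p = 4/16 = 0.250000.
d = −0.75 · ln(1 − (4/3)·0.250000) = −0.75 · ln(0.666667) = −0.75 · (-0.405465) = 0.3041.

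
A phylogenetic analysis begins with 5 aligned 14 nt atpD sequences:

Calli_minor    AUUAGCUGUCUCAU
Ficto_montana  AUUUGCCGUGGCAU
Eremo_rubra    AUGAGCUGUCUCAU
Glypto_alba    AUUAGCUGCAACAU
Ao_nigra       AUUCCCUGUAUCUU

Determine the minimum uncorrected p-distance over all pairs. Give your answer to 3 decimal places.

0.071

Pairwise Hamming distances:
  Calli_minor vs Ficto_montana: 4
  Calli_minor vs Eremo_rubra: 1
  Calli_minor vs Glypto_alba: 3
  Calli_minor vs Ao_nigra: 4
  Ficto_montana vs Eremo_rubra: 5
  Ficto_montana vs Glypto_alba: 5
  Ficto_montana vs Ao_nigra: 6
  Eremo_rubra vs Glypto_alba: 4
  Eremo_rubra vs Ao_nigra: 5
  Glypto_alba vs Ao_nigra: 5
The smallest is 1 mismatch, between Calli_minor and Eremo_rubra; p = 1/14 = 0.071.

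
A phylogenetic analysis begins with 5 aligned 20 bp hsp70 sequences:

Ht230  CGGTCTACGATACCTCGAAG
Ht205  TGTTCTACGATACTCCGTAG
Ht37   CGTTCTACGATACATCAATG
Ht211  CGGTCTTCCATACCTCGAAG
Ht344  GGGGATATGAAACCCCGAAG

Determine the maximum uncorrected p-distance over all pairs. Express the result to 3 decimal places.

0.500

Pairwise Hamming distances:
  Ht230 vs Ht205: 5
  Ht230 vs Ht37: 4
  Ht230 vs Ht211: 2
  Ht230 vs Ht344: 6
  Ht205 vs Ht37: 6
  Ht205 vs Ht211: 7
  Ht205 vs Ht344: 8
  Ht37 vs Ht211: 6
  Ht37 vs Ht344: 10
  Ht211 vs Ht344: 8
The largest is 10 mismatches, between Ht37 and Ht344; p = 10/20 = 0.500.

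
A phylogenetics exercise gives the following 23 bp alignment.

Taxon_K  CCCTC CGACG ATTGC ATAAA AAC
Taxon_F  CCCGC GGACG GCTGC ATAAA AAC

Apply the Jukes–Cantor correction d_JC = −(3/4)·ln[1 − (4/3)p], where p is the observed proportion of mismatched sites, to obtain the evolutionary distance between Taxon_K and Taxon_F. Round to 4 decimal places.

The sequences differ at positions 4 (T/G), 6 (C/G), 11 (A/G), 12 (T/C).
p = 4/23 = 0.173913.
d = −0.75 · ln(1 − (4/3)·0.173913) = −0.75 · ln(0.768116) = −0.75 · (-0.263815) = 0.1979.

0.1979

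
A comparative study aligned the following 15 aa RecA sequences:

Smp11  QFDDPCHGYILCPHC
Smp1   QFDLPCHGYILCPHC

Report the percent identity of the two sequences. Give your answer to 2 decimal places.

93.33%

The sequences differ at position 4 (D/L).
14 of the 15 sites match, so the percent identity is 14/15 × 100 = 93.33%.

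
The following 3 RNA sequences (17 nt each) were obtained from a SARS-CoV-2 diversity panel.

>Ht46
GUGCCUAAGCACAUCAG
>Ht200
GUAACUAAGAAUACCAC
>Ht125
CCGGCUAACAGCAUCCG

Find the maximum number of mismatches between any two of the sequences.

10

Pairwise Hamming distances:
  Ht46 vs Ht200: 6
  Ht46 vs Ht125: 7
  Ht200 vs Ht125: 10
The largest is 10, between Ht200 and Ht125.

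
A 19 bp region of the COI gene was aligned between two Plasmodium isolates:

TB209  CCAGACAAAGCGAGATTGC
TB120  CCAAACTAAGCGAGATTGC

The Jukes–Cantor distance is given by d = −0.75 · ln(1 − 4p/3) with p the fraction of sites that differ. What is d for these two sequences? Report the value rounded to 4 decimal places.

Mismatches occur at site 4 (G→A), site 7 (A→T).
p = 2/19 = 0.105263.
d = −0.75 · ln(1 − (4/3)·0.105263) = −0.75 · ln(0.859649) = −0.75 · (-0.151231) = 0.1134.

0.1134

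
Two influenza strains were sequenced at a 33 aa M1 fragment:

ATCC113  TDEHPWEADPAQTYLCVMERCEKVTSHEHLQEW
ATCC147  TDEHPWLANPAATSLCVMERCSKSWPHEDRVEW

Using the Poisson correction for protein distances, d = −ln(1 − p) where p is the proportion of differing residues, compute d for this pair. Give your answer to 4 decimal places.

The sequences differ at positions 7 (E/L), 9 (D/N), 12 (Q/A), 14 (Y/S), 22 (E/S), 24 (V/S), 25 (T/W), 26 (S/P), 29 (H/D), 30 (L/R), 31 (Q/V).
p = 11/33 = 0.333333.
d = −ln(1 − 0.333333) = −ln(0.666667) = 0.4055.

0.4055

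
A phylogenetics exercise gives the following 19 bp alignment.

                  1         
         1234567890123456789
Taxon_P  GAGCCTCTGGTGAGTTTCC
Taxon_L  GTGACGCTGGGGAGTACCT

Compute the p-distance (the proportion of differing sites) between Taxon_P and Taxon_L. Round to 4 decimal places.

Differing sites — 2:A/T; 4:C/A; 6:T/G; 11:T/G; 16:T/A; 17:T/C; 19:C/T.
There are 7 differences over 19 sites, so p = 7/19 = 0.3684.

0.3684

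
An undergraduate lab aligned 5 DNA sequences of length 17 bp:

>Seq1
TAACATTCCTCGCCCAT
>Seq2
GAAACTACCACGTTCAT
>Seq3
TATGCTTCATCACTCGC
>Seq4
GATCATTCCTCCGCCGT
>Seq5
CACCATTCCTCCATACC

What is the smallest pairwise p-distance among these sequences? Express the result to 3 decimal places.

Pairwise Hamming distances:
  Seq1 vs Seq2: 7
  Seq1 vs Seq3: 8
  Seq1 vs Seq4: 5
  Seq1 vs Seq5: 8
  Seq2 vs Seq3: 10
  Seq2 vs Seq4: 9
  Seq2 vs Seq5: 11
  Seq3 vs Seq4: 8
  Seq3 vs Seq5: 9
  Seq4 vs Seq5: 7
The smallest is 5 mismatches, between Seq1 and Seq4; p = 5/17 = 0.294.

0.294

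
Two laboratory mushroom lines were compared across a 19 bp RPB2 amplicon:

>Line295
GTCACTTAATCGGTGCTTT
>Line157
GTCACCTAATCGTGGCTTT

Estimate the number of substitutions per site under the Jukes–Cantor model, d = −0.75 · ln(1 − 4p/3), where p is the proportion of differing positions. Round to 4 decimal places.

0.1773

The sequences differ at positions 6 (T/C), 13 (G/T), 14 (T/G).
p = 3/19 = 0.157895.
d = −0.75 · ln(1 − (4/3)·0.157895) = −0.75 · ln(0.789473) = −0.75 · (-0.236390) = 0.1773.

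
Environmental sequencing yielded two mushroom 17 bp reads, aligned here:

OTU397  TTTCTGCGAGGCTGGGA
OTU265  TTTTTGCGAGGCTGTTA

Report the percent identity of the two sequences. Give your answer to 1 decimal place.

Differing sites — 4:C/T; 15:G/T; 16:G/T.
14 of the 17 sites match, so the percent identity is 14/17 × 100 = 82.4%.

82.4%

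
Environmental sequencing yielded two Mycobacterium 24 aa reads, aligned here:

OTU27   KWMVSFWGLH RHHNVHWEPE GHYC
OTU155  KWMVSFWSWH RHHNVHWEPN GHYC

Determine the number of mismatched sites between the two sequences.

3

The sequences differ at positions 8 (G/S), 9 (L/W), 20 (E/N).
That gives 3 mismatches out of 24 aligned sites, so the Hamming distance is 3.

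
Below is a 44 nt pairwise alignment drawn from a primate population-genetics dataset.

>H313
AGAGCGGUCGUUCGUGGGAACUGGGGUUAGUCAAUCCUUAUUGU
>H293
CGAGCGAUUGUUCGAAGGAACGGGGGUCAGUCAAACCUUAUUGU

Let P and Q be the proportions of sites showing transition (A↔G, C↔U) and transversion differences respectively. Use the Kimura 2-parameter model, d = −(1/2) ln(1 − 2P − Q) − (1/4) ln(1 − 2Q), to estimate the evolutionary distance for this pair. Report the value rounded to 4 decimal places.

Mismatches occur at site 1 (A↔C, transversion), site 7 (G↔A, transition), site 9 (C↔U, transition), site 15 (U↔A, transversion), site 16 (G↔A, transition), site 22 (U↔G, transversion), site 28 (U↔C, transition), site 35 (U↔A, transversion).
Of the 8 differences, 4 transitions and 4 transversions over 44 sites: P = 4/44 = 0.090909, Q = 4/44 = 0.090909.
d = −0.5·ln(0.727273) − 0.25·ln(0.818182) = −0.5·(-0.318453) − 0.25·(-0.200670) = 0.2094.

0.2094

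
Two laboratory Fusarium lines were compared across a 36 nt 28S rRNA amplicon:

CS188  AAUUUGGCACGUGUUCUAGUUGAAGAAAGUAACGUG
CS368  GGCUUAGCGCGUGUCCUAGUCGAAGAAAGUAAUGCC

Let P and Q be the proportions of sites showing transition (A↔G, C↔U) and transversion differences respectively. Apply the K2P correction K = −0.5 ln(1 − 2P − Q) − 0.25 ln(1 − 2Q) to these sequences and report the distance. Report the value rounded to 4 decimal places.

The sequences differ at positions 1 (A/G, transition), 2 (A/G, transition), 3 (U/C, transition), 6 (G/A, transition), 9 (A/G, transition), 15 (U/C, transition), 21 (U/C, transition), 33 (C/U, transition), 35 (U/C, transition), 36 (G/C, transversion).
Of the 10 differences, 9 transitions and 1 transversion over 36 sites: P = 9/36 = 0.250000, Q = 1/36 = 0.027778.
d = −0.5·ln(0.472222) − 0.25·ln(0.944444) = −0.5·(-0.750306) − 0.25·(-0.057159) = 0.3894.

0.3894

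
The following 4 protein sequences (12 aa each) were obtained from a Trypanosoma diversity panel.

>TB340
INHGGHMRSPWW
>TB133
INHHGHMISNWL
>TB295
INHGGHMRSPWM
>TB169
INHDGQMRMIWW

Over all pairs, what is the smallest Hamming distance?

1

Pairwise Hamming distances:
  TB340 vs TB133: 4
  TB340 vs TB295: 1
  TB340 vs TB169: 4
  TB133 vs TB295: 4
  TB133 vs TB169: 6
  TB295 vs TB169: 5
The smallest is 1, between TB340 and TB295.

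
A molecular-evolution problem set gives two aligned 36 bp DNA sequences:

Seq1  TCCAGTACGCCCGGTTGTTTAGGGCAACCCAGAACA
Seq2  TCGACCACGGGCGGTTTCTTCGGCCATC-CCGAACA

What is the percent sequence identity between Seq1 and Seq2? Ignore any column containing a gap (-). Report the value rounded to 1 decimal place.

68.6%

Excluding the 1 gap column leaves 35 comparable sites.
The sequences differ at positions 3 (C/G), 5 (G/C), 6 (T/C), 10 (C/G), 11 (C/G), 17 (G/T), 18 (T/C), 21 (A/C), 24 (G/C), 27 (A/T), 31 (A/C).
24 of the 35 comparable sites match, so the percent identity is 24/35 × 100 = 68.6%.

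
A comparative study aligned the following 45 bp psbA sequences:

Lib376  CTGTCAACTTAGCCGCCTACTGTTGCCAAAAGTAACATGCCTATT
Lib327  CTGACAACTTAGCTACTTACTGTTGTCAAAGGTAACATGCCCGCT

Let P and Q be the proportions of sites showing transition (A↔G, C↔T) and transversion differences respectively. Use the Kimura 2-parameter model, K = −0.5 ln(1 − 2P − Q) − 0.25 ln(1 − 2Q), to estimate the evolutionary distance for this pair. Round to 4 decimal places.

0.2486

Mismatches occur at site 4 (T/A, transversion), site 14 (C/T, transition), site 15 (G/A, transition), site 17 (C/T, transition), site 26 (C/T, transition), site 31 (A/G, transition), site 42 (T/C, transition), site 43 (A/G, transition), site 44 (T/C, transition).
Of the 9 differences, 8 transitions and 1 transversion over 45 sites: P = 8/45 = 0.177778, Q = 1/45 = 0.022222.
d = −0.5·ln(0.622222) − 0.25·ln(0.955556) = −0.5·(-0.474458) − 0.25·(-0.045462) = 0.2486.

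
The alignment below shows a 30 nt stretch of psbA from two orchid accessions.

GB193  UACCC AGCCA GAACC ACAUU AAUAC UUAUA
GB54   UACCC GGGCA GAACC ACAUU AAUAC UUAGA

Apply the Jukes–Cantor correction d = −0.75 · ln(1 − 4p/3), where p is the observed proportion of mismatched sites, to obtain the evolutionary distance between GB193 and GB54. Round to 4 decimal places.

The sequences differ at positions 6 (A/G), 8 (C/G), 29 (U/G).
p = 3/30 = 0.100000.
d = −0.75 · ln(1 − (4/3)·0.100000) = −0.75 · ln(0.866667) = −0.75 · (-0.143100) = 0.1073.

0.1073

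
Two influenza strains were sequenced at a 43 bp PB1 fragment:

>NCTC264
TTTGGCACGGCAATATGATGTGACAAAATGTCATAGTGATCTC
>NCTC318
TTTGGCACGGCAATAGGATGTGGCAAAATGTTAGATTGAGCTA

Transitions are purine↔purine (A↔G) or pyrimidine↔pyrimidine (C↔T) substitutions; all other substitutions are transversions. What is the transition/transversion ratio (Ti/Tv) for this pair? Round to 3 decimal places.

Differing sites — 16:T/G (Tv); 23:A/G (Ti); 32:C/T (Ti); 34:T/G (Tv); 36:G/T (Tv); 40:T/G (Tv); 43:C/A (Tv).
Of the 7 differences, 2 transitions and 5 transversions, so Ti/Tv = 2/5 = 0.400.

0.400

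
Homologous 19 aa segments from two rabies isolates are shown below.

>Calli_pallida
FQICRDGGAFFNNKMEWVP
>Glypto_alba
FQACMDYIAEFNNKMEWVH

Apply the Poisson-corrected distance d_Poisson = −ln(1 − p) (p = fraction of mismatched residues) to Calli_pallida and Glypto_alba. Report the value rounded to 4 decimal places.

Mismatches occur at site 3 (I→A), site 5 (R→M), site 7 (G→Y), site 8 (G→I), site 10 (F→E), site 19 (P→H).
p = 6/19 = 0.315789.
d = −ln(1 − 0.315789) = −ln(0.684211) = 0.3795.

0.3795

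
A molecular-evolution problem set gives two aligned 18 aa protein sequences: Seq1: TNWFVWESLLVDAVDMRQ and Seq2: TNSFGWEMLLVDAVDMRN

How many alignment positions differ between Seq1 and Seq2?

The sequences differ at positions 3 (W/S), 5 (V/G), 8 (S/M), 18 (Q/N).
That gives 4 mismatches out of 18 aligned sites, so the Hamming distance is 4.

4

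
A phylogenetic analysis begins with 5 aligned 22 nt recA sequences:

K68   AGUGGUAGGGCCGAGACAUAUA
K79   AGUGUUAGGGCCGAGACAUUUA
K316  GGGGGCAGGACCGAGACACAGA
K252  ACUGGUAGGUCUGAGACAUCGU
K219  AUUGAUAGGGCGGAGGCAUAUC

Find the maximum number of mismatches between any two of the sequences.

11

Pairwise Hamming distances:
  K68 vs K79: 2
  K68 vs K316: 6
  K68 vs K252: 6
  K68 vs K219: 5
  K79 vs K316: 8
  K79 vs K252: 7
  K79 vs K219: 6
  K316 vs K252: 9
  K316 vs K219: 11
  K252 vs K219: 8
The largest is 11, between K316 and K219.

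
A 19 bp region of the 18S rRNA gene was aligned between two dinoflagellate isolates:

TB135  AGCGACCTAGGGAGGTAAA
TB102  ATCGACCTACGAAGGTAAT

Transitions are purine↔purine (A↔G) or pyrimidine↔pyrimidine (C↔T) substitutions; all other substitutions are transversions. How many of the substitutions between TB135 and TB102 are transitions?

Differing sites — 2:G/T (Tv); 10:G/C (Tv); 12:G/A (Ti); 19:A/T (Tv).
Of the 4 differences, 1 transition and 3 transversions, so the answer is 1.

1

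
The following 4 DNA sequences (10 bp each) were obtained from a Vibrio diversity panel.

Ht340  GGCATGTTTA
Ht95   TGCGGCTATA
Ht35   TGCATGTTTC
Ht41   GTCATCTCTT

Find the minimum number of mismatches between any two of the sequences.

Pairwise Hamming distances:
  Ht340 vs Ht95: 5
  Ht340 vs Ht35: 2
  Ht340 vs Ht41: 4
  Ht95 vs Ht35: 5
  Ht95 vs Ht41: 6
  Ht35 vs Ht41: 5
The smallest is 2, between Ht340 and Ht35.

2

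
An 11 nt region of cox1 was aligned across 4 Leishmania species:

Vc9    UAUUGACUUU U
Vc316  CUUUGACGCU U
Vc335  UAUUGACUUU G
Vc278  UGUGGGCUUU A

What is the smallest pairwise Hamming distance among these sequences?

1

Pairwise Hamming distances:
  Vc9 vs Vc316: 4
  Vc9 vs Vc335: 1
  Vc9 vs Vc278: 4
  Vc316 vs Vc335: 5
  Vc316 vs Vc278: 7
  Vc335 vs Vc278: 4
The smallest is 1, between Vc9 and Vc335.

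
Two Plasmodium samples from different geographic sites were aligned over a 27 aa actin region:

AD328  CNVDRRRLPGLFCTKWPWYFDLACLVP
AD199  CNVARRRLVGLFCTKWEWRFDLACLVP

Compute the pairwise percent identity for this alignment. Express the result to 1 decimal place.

Differing sites — 4:D/A; 9:P/V; 17:P/E; 19:Y/R.
23 of the 27 sites match, so the percent identity is 23/27 × 100 = 85.2%.

85.2%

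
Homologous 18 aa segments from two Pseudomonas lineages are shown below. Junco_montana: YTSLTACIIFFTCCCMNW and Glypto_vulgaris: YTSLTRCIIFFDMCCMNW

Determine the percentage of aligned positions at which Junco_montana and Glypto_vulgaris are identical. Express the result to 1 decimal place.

Mismatches occur at site 6 (A/R), site 12 (T/D), site 13 (C/M).
15 of the 18 sites match, so the percent identity is 15/18 × 100 = 83.3%.

83.3%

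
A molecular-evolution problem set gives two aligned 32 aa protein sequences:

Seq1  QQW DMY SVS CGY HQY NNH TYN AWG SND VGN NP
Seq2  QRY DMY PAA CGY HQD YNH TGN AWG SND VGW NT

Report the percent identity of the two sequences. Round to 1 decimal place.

68.8%

Differing sites — 2:Q/R; 3:W/Y; 7:S/P; 8:V/A; 9:S/A; 15:Y/D; 16:N/Y; 20:Y/G; 30:N/W; 32:P/T.
22 of the 32 sites match, so the percent identity is 22/32 × 100 = 68.8%.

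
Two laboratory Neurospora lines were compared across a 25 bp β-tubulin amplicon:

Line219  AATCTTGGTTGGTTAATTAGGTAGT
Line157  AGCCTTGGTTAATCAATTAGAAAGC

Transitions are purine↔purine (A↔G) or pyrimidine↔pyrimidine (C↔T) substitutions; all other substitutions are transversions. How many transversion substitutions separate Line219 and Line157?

Differing sites — 2:A/G (Ti); 3:T/C (Ti); 11:G/A (Ti); 12:G/A (Ti); 14:T/C (Ti); 21:G/A (Ti); 22:T/A (Tv); 25:T/C (Ti).
Of the 8 differences, 7 transitions and 1 transversion, so the answer is 1.

1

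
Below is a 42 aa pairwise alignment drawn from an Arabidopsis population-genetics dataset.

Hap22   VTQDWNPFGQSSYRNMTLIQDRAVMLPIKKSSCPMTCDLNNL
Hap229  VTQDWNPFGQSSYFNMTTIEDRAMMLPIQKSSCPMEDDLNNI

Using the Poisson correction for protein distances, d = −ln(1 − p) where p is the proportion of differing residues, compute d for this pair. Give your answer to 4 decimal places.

The sequences differ at positions 14 (R/F), 18 (L/T), 20 (Q/E), 24 (V/M), 29 (K/Q), 36 (T/E), 37 (C/D), 42 (L/I).
p = 8/42 = 0.190476.
d = −ln(1 − 0.190476) = −ln(0.809524) = 0.2113.

0.2113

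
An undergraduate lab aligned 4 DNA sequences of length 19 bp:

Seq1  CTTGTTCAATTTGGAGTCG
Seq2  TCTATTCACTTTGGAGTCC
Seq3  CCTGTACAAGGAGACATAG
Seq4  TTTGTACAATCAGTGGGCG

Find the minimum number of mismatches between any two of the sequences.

Pairwise Hamming distances:
  Seq1 vs Seq2: 5
  Seq1 vs Seq3: 9
  Seq1 vs Seq4: 7
  Seq2 vs Seq3: 12
  Seq2 vs Seq4: 10
  Seq3 vs Seq4: 9
The smallest is 5, between Seq1 and Seq2.

5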